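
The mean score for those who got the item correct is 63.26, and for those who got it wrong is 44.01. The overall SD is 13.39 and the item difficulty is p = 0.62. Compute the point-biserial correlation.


q = 1 - p = 0.38
rpb = ((M1 - M0) / SD) * sqrt(p * q)
rpb = ((63.26 - 44.01) / 13.39) * sqrt(0.62 * 0.38)
rpb = 0.6978

0.6978


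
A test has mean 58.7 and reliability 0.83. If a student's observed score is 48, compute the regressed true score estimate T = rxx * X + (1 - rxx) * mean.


T_est = rxx * X + (1 - rxx) * mean
T_est = 0.83 * 48 + 0.17 * 58.7
T_est = 39.84 + 9.979
T_est = 49.819

49.819


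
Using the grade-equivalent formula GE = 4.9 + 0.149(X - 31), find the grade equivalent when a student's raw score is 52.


raw - median = 52 - 31 = 21
slope * diff = 0.149 * 21 = 3.129
GE = 4.9 + 3.129
GE = 8.029

8.029


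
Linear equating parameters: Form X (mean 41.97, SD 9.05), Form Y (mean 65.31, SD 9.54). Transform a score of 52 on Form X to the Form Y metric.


slope = SD_Y / SD_X = 9.54 / 9.05 ~ 1.0541
intercept = mean_Y - slope * mean_X = 65.31 - (9.54 / 9.05) * 41.97 ~ 21.0676
Y = slope * X + intercept. To avoid rounding drift from the rounded slope/intercept, evaluate the equivalent form Y = mean_Y + SD_Y * (X - mean_X) / SD_X at full precision:
Y = 65.31 + 9.54 * (52 - 41.97) / 9.05
Y = 65.31 + 9.54 * 10.03 / 9.05
Y = 65.31 + 95.6862 / 9.05
Y = 65.31 + 10.5731
Y = 75.8831

75.8831


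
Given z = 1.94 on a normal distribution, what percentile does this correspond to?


CDF(z) = 0.5 * (1 + erf(z/sqrt(2)))
erf(1.3718) = 0.9476
CDF = 0.9738
Percentile rank = 0.9738 * 100 = 97.38

97.38


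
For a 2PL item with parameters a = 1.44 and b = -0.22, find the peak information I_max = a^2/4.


For 2PL, max info at theta = b = -0.22
I_max = a^2 / 4 = 1.44^2 / 4
= 2.0736 / 4
I_max = 0.5184

0.5184


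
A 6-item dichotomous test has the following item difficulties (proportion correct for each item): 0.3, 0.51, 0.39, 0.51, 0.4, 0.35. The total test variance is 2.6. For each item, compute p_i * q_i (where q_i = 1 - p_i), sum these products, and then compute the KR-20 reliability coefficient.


For each item, compute p_i * q_i:
  Item 1: 0.3 * 0.7 = 0.21
  Item 2: 0.51 * 0.49 = 0.2499
  Item 3: 0.39 * 0.61 = 0.2379
  Item 4: 0.51 * 0.49 = 0.2499
  Item 5: 0.4 * 0.6 = 0.24
  Item 6: 0.35 * 0.65 = 0.2275
Sum(p_i * q_i) = 0.21 + 0.2499 + 0.2379 + 0.2499 + 0.24 + 0.2275 = 1.4152
KR-20 = (k/(k-1)) * (1 - Sum(p_i*q_i) / Var_total)
= (6/5) * (1 - 1.4152/2.6)
= 1.2 * 0.4557
KR-20 = 0.5468

0.5468


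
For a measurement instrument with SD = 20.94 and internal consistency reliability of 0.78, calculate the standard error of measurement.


SEM = SD * sqrt(1 - rxx)
SEM = 20.94 * sqrt(1 - 0.78)
SEM = 20.94 * sqrt(0.22) = 20.94 * 0.469042
SEM = 9.8217

9.8217


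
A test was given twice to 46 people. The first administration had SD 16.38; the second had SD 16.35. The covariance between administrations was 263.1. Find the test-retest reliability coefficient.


r = cov(X,Y) / (SD_X * SD_Y)
r = 263.1 / (16.38 * 16.35)
r = 263.1 / 267.813
r = 0.9824

0.9824


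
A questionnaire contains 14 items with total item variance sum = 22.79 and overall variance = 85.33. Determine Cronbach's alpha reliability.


alpha = (k/(k-1)) * (1 - sum(si^2)/s_total^2)
= (14/13) * (1 - 22.79/85.33)
alpha = 0.7893

0.7893


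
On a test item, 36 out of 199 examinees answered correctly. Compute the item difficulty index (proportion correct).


Item difficulty p = number correct / total examinees
p = 36 / 199
p = 0.1809

0.1809


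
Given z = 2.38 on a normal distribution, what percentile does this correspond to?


CDF(z) = 0.5 * (1 + erf(z/sqrt(2)))
erf(1.6829) = 0.9827
CDF = 0.9913
Percentile rank = 0.9913 * 100 = 99.13

99.13


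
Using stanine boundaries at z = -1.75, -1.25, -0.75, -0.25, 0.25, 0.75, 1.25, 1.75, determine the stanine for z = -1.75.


Stanine boundaries: [-1.75, -1.25, -0.75, -0.25, 0.25, 0.75, 1.25, 1.75]
z = -1.75
Check each boundary:
  z >= -1.75 -> could be stanine 2
  z < -1.25
  z < -0.75
  z < -0.25
  z < 0.25
  z < 0.75
  z < 1.25
  z < 1.75
Highest qualifying boundary gives stanine = 2

2


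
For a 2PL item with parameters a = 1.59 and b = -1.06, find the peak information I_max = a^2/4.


For 2PL, max info at theta = b = -1.06
I_max = a^2 / 4 = 1.59^2 / 4
= 2.5281 / 4
I_max = 0.632

0.632


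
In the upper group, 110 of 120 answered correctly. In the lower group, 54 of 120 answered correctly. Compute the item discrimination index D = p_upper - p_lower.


p_upper = 110/120 = 0.9167
p_lower = 54/120 = 0.45
D = 0.9167 - 0.45 = 0.4667

0.4667


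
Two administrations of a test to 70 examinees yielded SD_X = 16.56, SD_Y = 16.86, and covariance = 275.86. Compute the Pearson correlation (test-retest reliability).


r = cov(X,Y) / (SD_X * SD_Y)
r = 275.86 / (16.56 * 16.86)
r = 275.86 / 279.2016
r = 0.988

0.988


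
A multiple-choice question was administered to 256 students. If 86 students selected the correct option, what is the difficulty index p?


Item difficulty p = number correct / total examinees
p = 86 / 256
p = 0.3359

0.3359


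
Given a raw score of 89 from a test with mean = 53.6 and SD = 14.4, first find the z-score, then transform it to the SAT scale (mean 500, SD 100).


z = (X - mean) / SD = (89 - 53.6) / 14.4
z = 35.4 / 14.4
z = 2.4583
SAT-scale = SAT = 500 + 100z
Carry z at full precision (z = 35.4 / 14.4) into the conversion:
SAT-scale = 500 + 100 * (35.4 / 14.4) = 500 + 3540 / 14.4
SAT-scale = 500 + 245.8333
SAT-scale = 745.8333

745.8333


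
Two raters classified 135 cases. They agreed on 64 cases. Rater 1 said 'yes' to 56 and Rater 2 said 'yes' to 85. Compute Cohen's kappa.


P_o = 64/135 = 0.474074
P_e = (56*85 + 79*50) / 18225 = 0.477915
kappa = (P_o - P_e) / (1 - P_e)
kappa = (0.474074 - 0.477915) / (1 - 0.477915)
kappa = -0.0074

-0.0074


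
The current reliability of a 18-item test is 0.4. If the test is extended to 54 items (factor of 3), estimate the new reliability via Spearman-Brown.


r_new = (n * rxx) / (1 + (n-1) * rxx)
r_new = (3 * 0.4) / (1 + 2 * 0.4)
r_new = 1.2 / 1.8
r_new = 0.6667

0.6667


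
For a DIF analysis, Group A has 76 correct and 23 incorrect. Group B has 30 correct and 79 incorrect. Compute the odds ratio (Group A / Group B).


Odds_A = 76/23 = 3.3043
Odds_B = 30/79 = 0.3797
OR = Odds_A / Odds_B = 3.3043 / 0.3797
Exactly, OR = (76 * 79) / (23 * 30) = 6004 / 690
OR = 8.7014

8.7014


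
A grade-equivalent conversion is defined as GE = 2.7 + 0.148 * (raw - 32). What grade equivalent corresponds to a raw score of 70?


raw - median = 70 - 32 = 38
slope * diff = 0.148 * 38 = 5.624
GE = 2.7 + 5.624
GE = 8.324

8.324


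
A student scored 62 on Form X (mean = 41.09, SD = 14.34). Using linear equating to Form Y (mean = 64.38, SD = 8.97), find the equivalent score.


slope = SD_Y / SD_X = 8.97 / 14.34 ~ 0.6255
intercept = mean_Y - slope * mean_X = 64.38 - (8.97 / 14.34) * 41.09 ~ 38.6773
Y = slope * X + intercept. To avoid rounding drift from the rounded slope/intercept, evaluate the equivalent form Y = mean_Y + SD_Y * (X - mean_X) / SD_X at full precision:
Y = 64.38 + 8.97 * (62 - 41.09) / 14.34
Y = 64.38 + 8.97 * 20.91 / 14.34
Y = 64.38 + 187.5627 / 14.34
Y = 64.38 + 13.0797
Y = 77.4597

77.4597


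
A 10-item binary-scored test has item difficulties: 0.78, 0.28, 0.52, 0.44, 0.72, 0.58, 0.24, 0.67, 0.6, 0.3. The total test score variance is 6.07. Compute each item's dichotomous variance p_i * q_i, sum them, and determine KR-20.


For each item, compute p_i * q_i:
  Item 1: 0.78 * 0.22 = 0.1716
  Item 2: 0.28 * 0.72 = 0.2016
  Item 3: 0.52 * 0.48 = 0.2496
  Item 4: 0.44 * 0.56 = 0.2464
  Item 5: 0.72 * 0.28 = 0.2016
  Item 6: 0.58 * 0.42 = 0.2436
  Item 7: 0.24 * 0.76 = 0.1824
  Item 8: 0.67 * 0.33 = 0.2211
  Item 9: 0.6 * 0.4 = 0.24
  Item 10: 0.3 * 0.7 = 0.21
Sum(p_i * q_i) = 0.1716 + 0.2016 + 0.2496 + 0.2464 + 0.2016 + 0.2436 + 0.1824 + 0.2211 + 0.24 + 0.21 = 2.1679
KR-20 = (k/(k-1)) * (1 - Sum(p_i*q_i) / Var_total)
= (10/9) * (1 - 2.1679/6.07)
= 1.1111 * 0.6429
KR-20 = 0.7143

0.7143


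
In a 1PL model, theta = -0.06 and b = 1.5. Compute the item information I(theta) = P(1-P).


P = 1/(1+exp(-(-0.06-1.5))) = 0.1736
I = P*(1-P) = 0.1736 * 0.8264
I = 0.1435

0.1435


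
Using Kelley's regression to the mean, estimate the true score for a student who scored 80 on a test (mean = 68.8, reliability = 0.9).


T_est = rxx * X + (1 - rxx) * mean
T_est = 0.9 * 80 + 0.1 * 68.8
T_est = 72.0 + 6.88
T_est = 78.88

78.88


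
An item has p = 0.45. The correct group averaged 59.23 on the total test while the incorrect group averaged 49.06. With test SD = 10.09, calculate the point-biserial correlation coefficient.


q = 1 - p = 0.55
rpb = ((M1 - M0) / SD) * sqrt(p * q)
rpb = ((59.23 - 49.06) / 10.09) * sqrt(0.45 * 0.55)
rpb = 0.5014

0.5014


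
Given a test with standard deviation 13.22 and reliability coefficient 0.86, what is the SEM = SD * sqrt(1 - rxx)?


SEM = SD * sqrt(1 - rxx)
SEM = 13.22 * sqrt(1 - 0.86)
SEM = 13.22 * sqrt(0.14) = 13.22 * 0.374166
SEM = 4.9465

4.9465


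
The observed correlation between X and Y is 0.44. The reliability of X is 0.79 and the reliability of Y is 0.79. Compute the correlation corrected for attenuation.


r_corrected = rxy / sqrt(rxx * ryy)
= 0.44 / sqrt(0.79 * 0.79)
= 0.44 / sqrt(0.6241)
= 0.44 / 0.79
r_corrected = 0.557

0.557


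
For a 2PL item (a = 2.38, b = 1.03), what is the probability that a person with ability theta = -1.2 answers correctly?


a*(theta - b) = 2.38 * (-1.2 - 1.03) = -5.3074
exp(--5.3074) = 201.8248
P = 1 / (1 + 201.8248)
P = 0.0049

0.0049


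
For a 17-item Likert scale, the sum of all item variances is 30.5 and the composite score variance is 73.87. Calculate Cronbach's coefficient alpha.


alpha = (k/(k-1)) * (1 - sum(si^2)/s_total^2)
= (17/16) * (1 - 30.5/73.87)
alpha = 0.6238

0.6238


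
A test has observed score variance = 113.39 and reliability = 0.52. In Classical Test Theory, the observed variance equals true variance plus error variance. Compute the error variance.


var_true = rxx * var_obs = 0.52 * 113.39 = 58.9628
var_error = var_obs - var_true
var_error = 113.39 - 58.9628
var_error = 54.4272

54.4272


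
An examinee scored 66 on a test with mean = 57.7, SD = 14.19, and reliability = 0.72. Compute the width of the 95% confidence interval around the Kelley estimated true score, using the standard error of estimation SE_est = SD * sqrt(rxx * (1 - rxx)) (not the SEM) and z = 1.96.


True score estimate = 0.72*66 + 0.28*57.7 = 63.676
SE_est = SD * sqrt(rxx * (1 - rxx)) = 14.19 * sqrt(0.72 * 0.28) = 14.19 * sqrt(0.2016) = 6.371294
CI = T_est +/- z * SE_est, so width = 2 * z * SE_est = 2 * 1.96 * 6.371294
Width = 24.9755

24.9755


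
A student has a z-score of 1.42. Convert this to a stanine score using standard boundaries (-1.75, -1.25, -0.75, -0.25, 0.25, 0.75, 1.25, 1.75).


Stanine boundaries: [-1.75, -1.25, -0.75, -0.25, 0.25, 0.75, 1.25, 1.75]
z = 1.42
Check each boundary:
  z >= -1.75 -> could be stanine 2
  z >= -1.25 -> could be stanine 3
  z >= -0.75 -> could be stanine 4
  z >= -0.25 -> could be stanine 5
  z >= 0.25 -> could be stanine 6
  z >= 0.75 -> could be stanine 7
  z >= 1.25 -> could be stanine 8
  z < 1.75
Highest qualifying boundary gives stanine = 8

8


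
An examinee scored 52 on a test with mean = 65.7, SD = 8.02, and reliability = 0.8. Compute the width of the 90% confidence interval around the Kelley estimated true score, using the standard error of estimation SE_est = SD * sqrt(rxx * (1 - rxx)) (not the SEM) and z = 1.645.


True score estimate = 0.8*52 + 0.2*65.7 = 54.74
SE_est = SD * sqrt(rxx * (1 - rxx)) = 8.02 * sqrt(0.8 * 0.2) = 8.02 * sqrt(0.16) = 3.208
CI = T_est +/- z * SE_est, so width = 2 * z * SE_est = 2 * 1.645 * 3.208
Width = 10.5543

10.5543


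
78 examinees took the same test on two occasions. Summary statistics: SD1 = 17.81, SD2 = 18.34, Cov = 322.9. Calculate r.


r = cov(X,Y) / (SD_X * SD_Y)
r = 322.9 / (17.81 * 18.34)
r = 322.9 / 326.6354
r = 0.9886

0.9886


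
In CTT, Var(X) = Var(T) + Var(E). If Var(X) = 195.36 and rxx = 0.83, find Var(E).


var_true = rxx * var_obs = 0.83 * 195.36 = 162.1488
var_error = var_obs - var_true
var_error = 195.36 - 162.1488
var_error = 33.2112

33.2112


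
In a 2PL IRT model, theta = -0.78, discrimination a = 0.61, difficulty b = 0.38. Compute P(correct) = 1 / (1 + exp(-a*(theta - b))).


a*(theta - b) = 0.61 * (-0.78 - 0.38) = -0.7076
exp(--0.7076) = 2.0291
P = 1 / (1 + 2.0291)
P = 0.3301

0.3301


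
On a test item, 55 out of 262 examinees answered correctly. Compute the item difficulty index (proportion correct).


Item difficulty p = number correct / total examinees
p = 55 / 262
p = 0.2099

0.2099


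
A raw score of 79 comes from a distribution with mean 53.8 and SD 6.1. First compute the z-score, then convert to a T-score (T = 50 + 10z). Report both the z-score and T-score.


z = (X - mean) / SD = (79 - 53.8) / 6.1
z = 25.2 / 6.1
z = 4.1311
T-score = T = 50 + 10z
Carry z at full precision (z = 25.2 / 6.1) into the conversion:
T-score = 50 + 10 * (25.2 / 6.1) = 50 + 252 / 6.1
T-score = 50 + 41.3115
T-score = 91.3115

91.3115


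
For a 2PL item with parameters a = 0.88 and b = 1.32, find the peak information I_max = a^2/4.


For 2PL, max info at theta = b = 1.32
I_max = a^2 / 4 = 0.88^2 / 4
= 0.7744 / 4
I_max = 0.1936

0.1936


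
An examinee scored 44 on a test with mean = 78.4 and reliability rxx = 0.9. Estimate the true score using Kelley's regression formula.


T_est = rxx * X + (1 - rxx) * mean
T_est = 0.9 * 44 + 0.1 * 78.4
T_est = 39.6 + 7.84
T_est = 47.44

47.44


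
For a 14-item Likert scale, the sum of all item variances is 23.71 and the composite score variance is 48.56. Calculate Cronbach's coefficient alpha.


alpha = (k/(k-1)) * (1 - sum(si^2)/s_total^2)
= (14/13) * (1 - 23.71/48.56)
alpha = 0.5511

0.5511


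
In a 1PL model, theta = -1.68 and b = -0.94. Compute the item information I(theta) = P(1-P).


P = 1/(1+exp(-(-1.68--0.94))) = 0.323
I = P*(1-P) = 0.323 * 0.677
I = 0.2187

0.2187


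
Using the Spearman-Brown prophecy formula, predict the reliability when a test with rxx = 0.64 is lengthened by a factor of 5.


r_new = (n * rxx) / (1 + (n-1) * rxx)
r_new = (5 * 0.64) / (1 + 4 * 0.64)
r_new = 3.2 / 3.56
r_new = 0.8989

0.8989


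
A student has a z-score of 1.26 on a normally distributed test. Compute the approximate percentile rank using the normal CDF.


CDF(z) = 0.5 * (1 + erf(z/sqrt(2)))
erf(0.891) = 0.7923
CDF = 0.8962
Percentile rank = 0.8962 * 100 = 89.62

89.62


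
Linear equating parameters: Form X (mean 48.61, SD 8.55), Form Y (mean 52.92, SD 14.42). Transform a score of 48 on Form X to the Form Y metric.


slope = SD_Y / SD_X = 14.42 / 8.55 ~ 1.6865
intercept = mean_Y - slope * mean_X = 52.92 - (14.42 / 8.55) * 48.61 ~ -29.0632
Y = slope * X + intercept. To avoid rounding drift from the rounded slope/intercept, evaluate the equivalent form Y = mean_Y + SD_Y * (X - mean_X) / SD_X at full precision:
Y = 52.92 + 14.42 * (48 - 48.61) / 8.55
Y = 52.92 - 14.42 * 0.61 / 8.55
Y = 52.92 - 8.7962 / 8.55
Y = 52.92 - 1.0288
Y = 51.8912

51.8912


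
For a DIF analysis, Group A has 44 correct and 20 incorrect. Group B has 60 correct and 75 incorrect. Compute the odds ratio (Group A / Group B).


Odds_A = 44/20 = 2.2
Odds_B = 60/75 = 0.8
OR = Odds_A / Odds_B = 2.2 / 0.8
Exactly, OR = (44 * 75) / (20 * 60) = 3300 / 1200
OR = 2.75

2.75


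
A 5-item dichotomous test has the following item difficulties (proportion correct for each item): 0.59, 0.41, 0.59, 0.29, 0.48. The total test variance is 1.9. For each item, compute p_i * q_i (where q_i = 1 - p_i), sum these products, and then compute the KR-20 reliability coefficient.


For each item, compute p_i * q_i:
  Item 1: 0.59 * 0.41 = 0.2419
  Item 2: 0.41 * 0.59 = 0.2419
  Item 3: 0.59 * 0.41 = 0.2419
  Item 4: 0.29 * 0.71 = 0.2059
  Item 5: 0.48 * 0.52 = 0.2496
Sum(p_i * q_i) = 0.2419 + 0.2419 + 0.2419 + 0.2059 + 0.2496 = 1.1812
KR-20 = (k/(k-1)) * (1 - Sum(p_i*q_i) / Var_total)
= (5/4) * (1 - 1.1812/1.9)
= 1.25 * 0.3783
KR-20 = 0.4729

0.4729


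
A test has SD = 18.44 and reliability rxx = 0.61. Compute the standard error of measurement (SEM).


SEM = SD * sqrt(1 - rxx)
SEM = 18.44 * sqrt(1 - 0.61)
SEM = 18.44 * sqrt(0.39) = 18.44 * 0.6245
SEM = 11.5158

11.5158


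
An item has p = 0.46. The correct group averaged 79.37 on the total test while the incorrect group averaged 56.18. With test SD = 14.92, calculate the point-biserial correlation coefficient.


q = 1 - p = 0.54
rpb = ((M1 - M0) / SD) * sqrt(p * q)
rpb = ((79.37 - 56.18) / 14.92) * sqrt(0.46 * 0.54)
rpb = 0.7747

0.7747


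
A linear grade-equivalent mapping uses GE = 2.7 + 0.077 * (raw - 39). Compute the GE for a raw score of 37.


raw - median = 37 - 39 = -2
slope * diff = 0.077 * -2 = -0.154
GE = 2.7 + -0.154
GE = 2.546

2.546


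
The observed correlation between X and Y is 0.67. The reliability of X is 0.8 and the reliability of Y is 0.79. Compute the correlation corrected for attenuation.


r_corrected = rxy / sqrt(rxx * ryy)
= 0.67 / sqrt(0.8 * 0.79)
= 0.67 / sqrt(0.632)
= 0.67 / 0.794984
r_corrected = 0.8428

0.8428


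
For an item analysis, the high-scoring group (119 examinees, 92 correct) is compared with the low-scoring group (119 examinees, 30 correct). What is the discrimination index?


p_upper = 92/119 = 0.7731
p_lower = 30/119 = 0.2521
D = 0.7731 - 0.2521 = 0.521

0.521


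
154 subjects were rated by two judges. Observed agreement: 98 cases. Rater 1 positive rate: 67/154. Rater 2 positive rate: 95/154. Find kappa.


P_o = 98/154 = 0.636364
P_e = (67*95 + 87*59) / 23716 = 0.48482
kappa = (P_o - P_e) / (1 - P_e)
kappa = (0.636364 - 0.48482) / (1 - 0.48482)
kappa = 0.2942

0.2942


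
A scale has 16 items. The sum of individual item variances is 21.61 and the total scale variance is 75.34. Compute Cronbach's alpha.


alpha = (k/(k-1)) * (1 - sum(si^2)/s_total^2)
= (16/15) * (1 - 21.61/75.34)
alpha = 0.7607

0.7607


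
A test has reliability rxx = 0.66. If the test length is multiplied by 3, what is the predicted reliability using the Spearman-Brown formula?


r_new = (n * rxx) / (1 + (n-1) * rxx)
r_new = (3 * 0.66) / (1 + 2 * 0.66)
r_new = 1.98 / 2.32
r_new = 0.8534

0.8534


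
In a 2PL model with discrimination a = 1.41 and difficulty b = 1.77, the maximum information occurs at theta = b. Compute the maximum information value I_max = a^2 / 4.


For 2PL, max info at theta = b = 1.77
I_max = a^2 / 4 = 1.41^2 / 4
= 1.9881 / 4
I_max = 0.497

0.497


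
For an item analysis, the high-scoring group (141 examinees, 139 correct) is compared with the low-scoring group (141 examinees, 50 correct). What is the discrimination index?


p_upper = 139/141 = 0.9858
p_lower = 50/141 = 0.3546
D = 0.9858 - 0.3546 = 0.6312

0.6312


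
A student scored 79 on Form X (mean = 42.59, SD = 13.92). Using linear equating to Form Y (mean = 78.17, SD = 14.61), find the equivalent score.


slope = SD_Y / SD_X = 14.61 / 13.92 ~ 1.0496
intercept = mean_Y - slope * mean_X = 78.17 - (14.61 / 13.92) * 42.59 ~ 33.4689
Y = slope * X + intercept. To avoid rounding drift from the rounded slope/intercept, evaluate the equivalent form Y = mean_Y + SD_Y * (X - mean_X) / SD_X at full precision:
Y = 78.17 + 14.61 * (79 - 42.59) / 13.92
Y = 78.17 + 14.61 * 36.41 / 13.92
Y = 78.17 + 531.9501 / 13.92
Y = 78.17 + 38.2148
Y = 116.3848

116.3848


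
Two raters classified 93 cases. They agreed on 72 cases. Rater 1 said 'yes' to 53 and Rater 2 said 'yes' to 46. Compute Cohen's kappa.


P_o = 72/93 = 0.774194
P_e = (53*46 + 40*47) / 8649 = 0.499248
kappa = (P_o - P_e) / (1 - P_e)
kappa = (0.774194 - 0.499248) / (1 - 0.499248)
kappa = 0.5491

0.5491


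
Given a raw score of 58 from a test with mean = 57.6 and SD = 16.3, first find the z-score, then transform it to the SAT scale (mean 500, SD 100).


z = (X - mean) / SD = (58 - 57.6) / 16.3
z = 0.4 / 16.3
z = 0.0245
SAT-scale = SAT = 500 + 100z
Carry z at full precision (z = 0.4 / 16.3) into the conversion:
SAT-scale = 500 + 100 * (0.4 / 16.3) = 500 + 40 / 16.3
SAT-scale = 500 + 2.454
SAT-scale = 502.454

502.454


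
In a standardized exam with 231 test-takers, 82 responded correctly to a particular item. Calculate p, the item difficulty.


Item difficulty p = number correct / total examinees
p = 82 / 231
p = 0.355

0.355


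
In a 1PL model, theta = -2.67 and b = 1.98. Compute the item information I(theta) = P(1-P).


P = 1/(1+exp(-(-2.67-1.98))) = 0.0095
I = P*(1-P) = 0.0095 * 0.9905
I = 0.0094

0.0094


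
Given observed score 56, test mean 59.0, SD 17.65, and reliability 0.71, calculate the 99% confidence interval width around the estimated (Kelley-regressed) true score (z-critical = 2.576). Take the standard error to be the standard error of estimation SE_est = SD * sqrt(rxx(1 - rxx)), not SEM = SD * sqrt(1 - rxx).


True score estimate = 0.71*56 + 0.29*59.0 = 56.87
SE_est = SD * sqrt(rxx * (1 - rxx)) = 17.65 * sqrt(0.71 * 0.29) = 17.65 * sqrt(0.2059) = 8.0089
CI = T_est +/- z * SE_est, so width = 2 * z * SE_est = 2 * 2.576 * 8.0089
Width = 41.2619

41.2619


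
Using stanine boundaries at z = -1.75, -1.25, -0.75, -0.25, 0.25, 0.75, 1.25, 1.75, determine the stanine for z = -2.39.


Stanine boundaries: [-1.75, -1.25, -0.75, -0.25, 0.25, 0.75, 1.25, 1.75]
z = -2.39
Check each boundary:
  z < -1.75
  z < -1.25
  z < -0.75
  z < -0.25
  z < 0.25
  z < 0.75
  z < 1.25
  z < 1.75
Highest qualifying boundary gives stanine = 1

1


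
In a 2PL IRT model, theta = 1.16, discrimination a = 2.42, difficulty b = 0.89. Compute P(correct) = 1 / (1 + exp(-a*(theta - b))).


a*(theta - b) = 2.42 * (1.16 - 0.89) = 0.6534
exp(-0.6534) = 0.5203
P = 1 / (1 + 0.5203)
P = 0.6578

0.6578


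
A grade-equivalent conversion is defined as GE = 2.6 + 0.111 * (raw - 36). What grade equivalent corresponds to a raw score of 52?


raw - median = 52 - 36 = 16
slope * diff = 0.111 * 16 = 1.776
GE = 2.6 + 1.776
GE = 4.376

4.376


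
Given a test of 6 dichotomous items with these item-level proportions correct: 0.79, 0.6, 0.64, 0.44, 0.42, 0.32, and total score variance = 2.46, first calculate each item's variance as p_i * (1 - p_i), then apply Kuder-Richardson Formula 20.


For each item, compute p_i * q_i:
  Item 1: 0.79 * 0.21 = 0.1659
  Item 2: 0.6 * 0.4 = 0.24
  Item 3: 0.64 * 0.36 = 0.2304
  Item 4: 0.44 * 0.56 = 0.2464
  Item 5: 0.42 * 0.58 = 0.2436
  Item 6: 0.32 * 0.68 = 0.2176
Sum(p_i * q_i) = 0.1659 + 0.24 + 0.2304 + 0.2464 + 0.2436 + 0.2176 = 1.3439
KR-20 = (k/(k-1)) * (1 - Sum(p_i*q_i) / Var_total)
= (6/5) * (1 - 1.3439/2.46)
= 1.2 * 0.4537
KR-20 = 0.5444

0.5444


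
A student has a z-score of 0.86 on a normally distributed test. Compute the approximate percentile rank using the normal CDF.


CDF(z) = 0.5 * (1 + erf(z/sqrt(2)))
erf(0.6081) = 0.6102
CDF = 0.8051
Percentile rank = 0.8051 * 100 = 80.51

80.51


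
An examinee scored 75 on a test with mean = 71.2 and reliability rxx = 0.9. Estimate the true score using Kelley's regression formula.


T_est = rxx * X + (1 - rxx) * mean
T_est = 0.9 * 75 + 0.1 * 71.2
T_est = 67.5 + 7.12
T_est = 74.62

74.62


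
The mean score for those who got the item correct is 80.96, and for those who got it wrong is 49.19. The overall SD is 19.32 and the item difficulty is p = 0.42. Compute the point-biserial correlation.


q = 1 - p = 0.58
rpb = ((M1 - M0) / SD) * sqrt(p * q)
rpb = ((80.96 - 49.19) / 19.32) * sqrt(0.42 * 0.58)
rpb = 0.8116

0.8116


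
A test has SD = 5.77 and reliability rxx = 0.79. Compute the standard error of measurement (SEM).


SEM = SD * sqrt(1 - rxx)
SEM = 5.77 * sqrt(1 - 0.79)
SEM = 5.77 * sqrt(0.21) = 5.77 * 0.458258
SEM = 2.6441

2.6441


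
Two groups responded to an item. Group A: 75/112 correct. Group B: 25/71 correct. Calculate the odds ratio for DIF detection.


Odds_A = 75/37 = 2.027
Odds_B = 25/46 = 0.5435
OR = Odds_A / Odds_B = 2.027 / 0.5435
Exactly, OR = (75 * 46) / (37 * 25) = 3450 / 925
OR = 3.7297

3.7297


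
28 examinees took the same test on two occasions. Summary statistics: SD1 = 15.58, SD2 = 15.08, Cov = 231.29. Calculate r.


r = cov(X,Y) / (SD_X * SD_Y)
r = 231.29 / (15.58 * 15.08)
r = 231.29 / 234.9464
r = 0.9844

0.9844


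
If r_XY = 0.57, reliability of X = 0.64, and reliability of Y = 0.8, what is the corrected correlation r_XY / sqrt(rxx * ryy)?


r_corrected = rxy / sqrt(rxx * ryy)
= 0.57 / sqrt(0.64 * 0.8)
= 0.57 / sqrt(0.512)
= 0.57 / 0.715542
r_corrected = 0.7966

0.7966


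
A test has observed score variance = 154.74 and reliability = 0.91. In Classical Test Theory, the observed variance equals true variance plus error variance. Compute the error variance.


var_true = rxx * var_obs = 0.91 * 154.74 = 140.8134
var_error = var_obs - var_true
var_error = 154.74 - 140.8134
var_error = 13.9266

13.9266


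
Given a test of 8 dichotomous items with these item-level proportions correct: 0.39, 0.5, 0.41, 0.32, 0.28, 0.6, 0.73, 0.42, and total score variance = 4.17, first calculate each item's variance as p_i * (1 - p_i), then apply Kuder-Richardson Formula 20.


For each item, compute p_i * q_i:
  Item 1: 0.39 * 0.61 = 0.2379
  Item 2: 0.5 * 0.5 = 0.25
  Item 3: 0.41 * 0.59 = 0.2419
  Item 4: 0.32 * 0.68 = 0.2176
  Item 5: 0.28 * 0.72 = 0.2016
  Item 6: 0.6 * 0.4 = 0.24
  Item 7: 0.73 * 0.27 = 0.1971
  Item 8: 0.42 * 0.58 = 0.2436
Sum(p_i * q_i) = 0.2379 + 0.25 + 0.2419 + 0.2176 + 0.2016 + 0.24 + 0.1971 + 0.2436 = 1.8297
KR-20 = (k/(k-1)) * (1 - Sum(p_i*q_i) / Var_total)
= (8/7) * (1 - 1.8297/4.17)
= 1.1429 * 0.5612
KR-20 = 0.6414

0.6414


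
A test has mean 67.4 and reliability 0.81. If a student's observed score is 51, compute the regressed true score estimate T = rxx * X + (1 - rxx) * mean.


T_est = rxx * X + (1 - rxx) * mean
T_est = 0.81 * 51 + 0.19 * 67.4
T_est = 41.31 + 12.806
T_est = 54.116

54.116


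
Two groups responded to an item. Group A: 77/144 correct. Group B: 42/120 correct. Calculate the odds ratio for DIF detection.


Odds_A = 77/67 = 1.1493
Odds_B = 42/78 = 0.5385
OR = Odds_A / Odds_B = 1.1493 / 0.5385
Exactly, OR = (77 * 78) / (67 * 42) = 6006 / 2814
OR = 2.1343

2.1343


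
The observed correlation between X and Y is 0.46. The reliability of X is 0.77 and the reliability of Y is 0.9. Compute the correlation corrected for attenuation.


r_corrected = rxy / sqrt(rxx * ryy)
= 0.46 / sqrt(0.77 * 0.9)
= 0.46 / sqrt(0.693)
= 0.46 / 0.832466
r_corrected = 0.5526

0.5526


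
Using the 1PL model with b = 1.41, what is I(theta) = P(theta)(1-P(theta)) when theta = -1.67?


P = 1/(1+exp(-(-1.67-1.41))) = 0.0439
I = P*(1-P) = 0.0439 * 0.9561
I = 0.042

0.042


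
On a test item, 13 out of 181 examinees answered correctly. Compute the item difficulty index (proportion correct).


Item difficulty p = number correct / total examinees
p = 13 / 181
p = 0.0718

0.0718


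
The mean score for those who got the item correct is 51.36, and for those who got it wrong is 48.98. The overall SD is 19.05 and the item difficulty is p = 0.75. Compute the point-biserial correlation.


q = 1 - p = 0.25
rpb = ((M1 - M0) / SD) * sqrt(p * q)
rpb = ((51.36 - 48.98) / 19.05) * sqrt(0.75 * 0.25)
rpb = 0.0541

0.0541


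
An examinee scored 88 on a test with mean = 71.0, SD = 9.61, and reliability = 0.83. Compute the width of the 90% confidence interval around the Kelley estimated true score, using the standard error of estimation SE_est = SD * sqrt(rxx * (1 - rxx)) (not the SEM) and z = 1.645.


True score estimate = 0.83*88 + 0.17*71.0 = 85.11
SE_est = SD * sqrt(rxx * (1 - rxx)) = 9.61 * sqrt(0.83 * 0.17) = 9.61 * sqrt(0.1411) = 3.609831
CI = T_est +/- z * SE_est, so width = 2 * z * SE_est = 2 * 1.645 * 3.609831
Width = 11.8763

11.8763


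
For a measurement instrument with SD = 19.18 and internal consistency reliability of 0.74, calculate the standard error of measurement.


SEM = SD * sqrt(1 - rxx)
SEM = 19.18 * sqrt(1 - 0.74)
SEM = 19.18 * sqrt(0.26) = 19.18 * 0.509902
SEM = 9.7799

9.7799


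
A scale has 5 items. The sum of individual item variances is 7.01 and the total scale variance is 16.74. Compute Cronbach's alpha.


alpha = (k/(k-1)) * (1 - sum(si^2)/s_total^2)
= (5/4) * (1 - 7.01/16.74)
alpha = 0.7266

0.7266


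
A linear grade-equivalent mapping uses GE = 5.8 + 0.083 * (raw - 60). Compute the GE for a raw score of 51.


raw - median = 51 - 60 = -9
slope * diff = 0.083 * -9 = -0.747
GE = 5.8 + -0.747
GE = 5.053

5.053


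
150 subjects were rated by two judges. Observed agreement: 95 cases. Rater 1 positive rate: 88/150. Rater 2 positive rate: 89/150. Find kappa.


P_o = 95/150 = 0.633333
P_e = (88*89 + 62*61) / 22500 = 0.516178
kappa = (P_o - P_e) / (1 - P_e)
kappa = (0.633333 - 0.516178) / (1 - 0.516178)
kappa = 0.2421

0.2421


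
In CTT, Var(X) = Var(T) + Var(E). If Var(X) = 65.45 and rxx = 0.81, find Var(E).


var_true = rxx * var_obs = 0.81 * 65.45 = 53.0145
var_error = var_obs - var_true
var_error = 65.45 - 53.0145
var_error = 12.4355

12.4355


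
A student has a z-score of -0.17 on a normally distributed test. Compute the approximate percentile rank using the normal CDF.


CDF(z) = 0.5 * (1 + erf(z/sqrt(2)))
erf(-0.1202) = -0.135
CDF = 0.4325
Percentile rank = 0.4325 * 100 = 43.25

43.25


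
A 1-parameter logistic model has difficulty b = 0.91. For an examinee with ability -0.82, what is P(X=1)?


theta - b = -0.82 - 0.91 = -1.73
exp(-(theta - b)) = exp(1.73) = 5.6407
P = 1 / (1 + 5.6407)
P = 0.1506

0.1506


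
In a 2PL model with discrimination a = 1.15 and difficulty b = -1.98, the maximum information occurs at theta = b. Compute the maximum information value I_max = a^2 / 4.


For 2PL, max info at theta = b = -1.98
I_max = a^2 / 4 = 1.15^2 / 4
= 1.3225 / 4
I_max = 0.3306

0.3306


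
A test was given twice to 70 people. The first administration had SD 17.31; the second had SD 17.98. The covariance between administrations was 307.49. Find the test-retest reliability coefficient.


r = cov(X,Y) / (SD_X * SD_Y)
r = 307.49 / (17.31 * 17.98)
r = 307.49 / 311.2338
r = 0.988

0.988


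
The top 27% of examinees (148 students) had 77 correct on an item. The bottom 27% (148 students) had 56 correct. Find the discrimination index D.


p_upper = 77/148 = 0.5203
p_lower = 56/148 = 0.3784
D = 0.5203 - 0.3784 = 0.1419

0.1419


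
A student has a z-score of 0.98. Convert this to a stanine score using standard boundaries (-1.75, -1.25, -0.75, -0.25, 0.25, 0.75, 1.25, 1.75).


Stanine boundaries: [-1.75, -1.25, -0.75, -0.25, 0.25, 0.75, 1.25, 1.75]
z = 0.98
Check each boundary:
  z >= -1.75 -> could be stanine 2
  z >= -1.25 -> could be stanine 3
  z >= -0.75 -> could be stanine 4
  z >= -0.25 -> could be stanine 5
  z >= 0.25 -> could be stanine 6
  z >= 0.75 -> could be stanine 7
  z < 1.25
  z < 1.75
Highest qualifying boundary gives stanine = 7

7


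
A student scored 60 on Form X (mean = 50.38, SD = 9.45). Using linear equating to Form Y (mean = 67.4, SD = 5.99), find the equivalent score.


slope = SD_Y / SD_X = 5.99 / 9.45 ~ 0.6339
intercept = mean_Y - slope * mean_X = 67.4 - (5.99 / 9.45) * 50.38 ~ 35.466
Y = slope * X + intercept. To avoid rounding drift from the rounded slope/intercept, evaluate the equivalent form Y = mean_Y + SD_Y * (X - mean_X) / SD_X at full precision:
Y = 67.4 + 5.99 * (60 - 50.38) / 9.45
Y = 67.4 + 5.99 * 9.62 / 9.45
Y = 67.4 + 57.6238 / 9.45
Y = 67.4 + 6.0978
Y = 73.4978

73.4978


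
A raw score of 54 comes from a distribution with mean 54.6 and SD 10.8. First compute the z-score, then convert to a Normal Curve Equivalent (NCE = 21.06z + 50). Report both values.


z = (X - mean) / SD = (54 - 54.6) / 10.8
z = -0.6 / 10.8
z = -0.0556
NCE = NCE = 21.06z + 50
Carry z at full precision (z = -0.6 / 10.8) into the conversion:
NCE = 21.06 * (-0.6 / 10.8) + 50 = -12.636 / 10.8 + 50
NCE = -1.17 + 50
NCE = 48.83

48.83


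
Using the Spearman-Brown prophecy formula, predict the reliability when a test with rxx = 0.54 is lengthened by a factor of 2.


r_new = (n * rxx) / (1 + (n-1) * rxx)
r_new = (2 * 0.54) / (1 + 1 * 0.54)
r_new = 1.08 / 1.54
r_new = 0.7013

0.7013


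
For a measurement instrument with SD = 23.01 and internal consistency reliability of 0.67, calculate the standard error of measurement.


SEM = SD * sqrt(1 - rxx)
SEM = 23.01 * sqrt(1 - 0.67)
SEM = 23.01 * sqrt(0.33) = 23.01 * 0.574456
SEM = 13.2182

13.2182


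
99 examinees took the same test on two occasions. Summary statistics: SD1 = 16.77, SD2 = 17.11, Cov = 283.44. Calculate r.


r = cov(X,Y) / (SD_X * SD_Y)
r = 283.44 / (16.77 * 17.11)
r = 283.44 / 286.9347
r = 0.9878

0.9878


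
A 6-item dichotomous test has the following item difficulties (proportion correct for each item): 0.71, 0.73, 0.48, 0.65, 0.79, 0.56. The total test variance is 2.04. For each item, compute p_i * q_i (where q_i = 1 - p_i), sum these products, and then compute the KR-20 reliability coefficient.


For each item, compute p_i * q_i:
  Item 1: 0.71 * 0.29 = 0.2059
  Item 2: 0.73 * 0.27 = 0.1971
  Item 3: 0.48 * 0.52 = 0.2496
  Item 4: 0.65 * 0.35 = 0.2275
  Item 5: 0.79 * 0.21 = 0.1659
  Item 6: 0.56 * 0.44 = 0.2464
Sum(p_i * q_i) = 0.2059 + 0.1971 + 0.2496 + 0.2275 + 0.1659 + 0.2464 = 1.2924
KR-20 = (k/(k-1)) * (1 - Sum(p_i*q_i) / Var_total)
= (6/5) * (1 - 1.2924/2.04)
= 1.2 * 0.3665
KR-20 = 0.4398

0.4398


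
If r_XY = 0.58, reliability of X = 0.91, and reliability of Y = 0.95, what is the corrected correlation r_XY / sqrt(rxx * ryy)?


r_corrected = rxy / sqrt(rxx * ryy)
= 0.58 / sqrt(0.91 * 0.95)
= 0.58 / sqrt(0.8645)
= 0.58 / 0.929785
r_corrected = 0.6238

0.6238


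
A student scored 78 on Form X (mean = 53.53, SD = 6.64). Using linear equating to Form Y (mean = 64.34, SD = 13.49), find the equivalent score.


slope = SD_Y / SD_X = 13.49 / 6.64 ~ 2.0316
intercept = mean_Y - slope * mean_X = 64.34 - (13.49 / 6.64) * 53.53 ~ -44.413
Y = slope * X + intercept. To avoid rounding drift from the rounded slope/intercept, evaluate the equivalent form Y = mean_Y + SD_Y * (X - mean_X) / SD_X at full precision:
Y = 64.34 + 13.49 * (78 - 53.53) / 6.64
Y = 64.34 + 13.49 * 24.47 / 6.64
Y = 64.34 + 330.1003 / 6.64
Y = 64.34 + 49.7139
Y = 114.0539

114.0539


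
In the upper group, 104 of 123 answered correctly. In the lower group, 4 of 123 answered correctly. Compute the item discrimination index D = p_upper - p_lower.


p_upper = 104/123 = 0.8455
p_lower = 4/123 = 0.0325
D = 0.8455 - 0.0325 = 0.813

0.813


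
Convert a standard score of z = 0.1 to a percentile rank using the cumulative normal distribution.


CDF(z) = 0.5 * (1 + erf(z/sqrt(2)))
erf(0.0707) = 0.0797
CDF = 0.5398
Percentile rank = 0.5398 * 100 = 53.98

53.98


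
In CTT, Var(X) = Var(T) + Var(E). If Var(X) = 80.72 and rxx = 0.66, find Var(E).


var_true = rxx * var_obs = 0.66 * 80.72 = 53.2752
var_error = var_obs - var_true
var_error = 80.72 - 53.2752
var_error = 27.4448

27.4448


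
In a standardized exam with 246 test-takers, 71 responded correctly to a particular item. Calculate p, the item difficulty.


Item difficulty p = number correct / total examinees
p = 71 / 246
p = 0.2886

0.2886


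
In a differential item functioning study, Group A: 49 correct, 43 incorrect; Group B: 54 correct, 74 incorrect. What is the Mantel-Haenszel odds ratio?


Odds_A = 49/43 = 1.1395
Odds_B = 54/74 = 0.7297
OR = Odds_A / Odds_B = 1.1395 / 0.7297
Exactly, OR = (49 * 74) / (43 * 54) = 3626 / 2322
OR = 1.5616

1.5616


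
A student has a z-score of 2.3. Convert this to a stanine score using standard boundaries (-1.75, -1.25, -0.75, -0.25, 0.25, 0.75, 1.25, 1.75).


Stanine boundaries: [-1.75, -1.25, -0.75, -0.25, 0.25, 0.75, 1.25, 1.75]
z = 2.3
Check each boundary:
  z >= -1.75 -> could be stanine 2
  z >= -1.25 -> could be stanine 3
  z >= -0.75 -> could be stanine 4
  z >= -0.25 -> could be stanine 5
  z >= 0.25 -> could be stanine 6
  z >= 0.75 -> could be stanine 7
  z >= 1.25 -> could be stanine 8
  z >= 1.75 -> could be stanine 9
Highest qualifying boundary gives stanine = 9

9


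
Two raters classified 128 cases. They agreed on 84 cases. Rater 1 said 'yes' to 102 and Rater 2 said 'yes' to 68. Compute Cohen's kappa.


P_o = 84/128 = 0.65625
P_e = (102*68 + 26*60) / 16384 = 0.518555
kappa = (P_o - P_e) / (1 - P_e)
kappa = (0.65625 - 0.518555) / (1 - 0.518555)
kappa = 0.286

0.286


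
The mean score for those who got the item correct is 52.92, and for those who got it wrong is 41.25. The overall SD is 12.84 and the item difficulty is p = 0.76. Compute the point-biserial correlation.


q = 1 - p = 0.24
rpb = ((M1 - M0) / SD) * sqrt(p * q)
rpb = ((52.92 - 41.25) / 12.84) * sqrt(0.76 * 0.24)
rpb = 0.3882

0.3882


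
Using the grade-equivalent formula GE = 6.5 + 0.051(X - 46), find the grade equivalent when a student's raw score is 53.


raw - median = 53 - 46 = 7
slope * diff = 0.051 * 7 = 0.357
GE = 6.5 + 0.357
GE = 6.857

6.857


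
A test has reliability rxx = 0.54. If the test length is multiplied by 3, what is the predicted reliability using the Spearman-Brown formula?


r_new = (n * rxx) / (1 + (n-1) * rxx)
r_new = (3 * 0.54) / (1 + 2 * 0.54)
r_new = 1.62 / 2.08
r_new = 0.7788

0.7788


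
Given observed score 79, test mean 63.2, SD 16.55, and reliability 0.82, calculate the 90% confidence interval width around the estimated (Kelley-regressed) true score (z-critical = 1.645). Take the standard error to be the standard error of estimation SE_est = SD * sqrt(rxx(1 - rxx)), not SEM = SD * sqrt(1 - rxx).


True score estimate = 0.82*79 + 0.18*63.2 = 76.156
SE_est = SD * sqrt(rxx * (1 - rxx)) = 16.55 * sqrt(0.82 * 0.18) = 16.55 * sqrt(0.1476) = 6.358302
CI = T_est +/- z * SE_est, so width = 2 * z * SE_est = 2 * 1.645 * 6.358302
Width = 20.9188

20.9188


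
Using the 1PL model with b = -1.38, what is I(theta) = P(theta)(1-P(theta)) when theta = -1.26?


P = 1/(1+exp(-(-1.26--1.38))) = 0.53
I = P*(1-P) = 0.53 * 0.47
I = 0.2491

0.2491


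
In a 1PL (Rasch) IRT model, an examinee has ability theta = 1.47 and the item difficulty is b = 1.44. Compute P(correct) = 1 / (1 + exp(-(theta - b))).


theta - b = 1.47 - 1.44 = 0.03
exp(-(theta - b)) = exp(-0.03) = 0.9704
P = 1 / (1 + 0.9704)
P = 0.5075

0.5075


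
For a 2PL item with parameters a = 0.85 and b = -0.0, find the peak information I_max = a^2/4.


For 2PL, max info at theta = b = -0.0
I_max = a^2 / 4 = 0.85^2 / 4
= 0.7225 / 4
I_max = 0.1806

0.1806


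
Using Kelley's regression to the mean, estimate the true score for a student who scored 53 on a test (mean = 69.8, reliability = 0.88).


T_est = rxx * X + (1 - rxx) * mean
T_est = 0.88 * 53 + 0.12 * 69.8
T_est = 46.64 + 8.376
T_est = 55.016

55.016


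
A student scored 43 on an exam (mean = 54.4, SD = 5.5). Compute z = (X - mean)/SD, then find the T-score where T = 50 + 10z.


z = (X - mean) / SD = (43 - 54.4) / 5.5
z = -11.4 / 5.5
z = -2.0727
T-score = T = 50 + 10z
Carry z at full precision (z = -11.4 / 5.5) into the conversion:
T-score = 50 + 10 * (-11.4 / 5.5) = 50 + -114 / 5.5
T-score = 50 + -20.7273
T-score = 29.2727

29.2727


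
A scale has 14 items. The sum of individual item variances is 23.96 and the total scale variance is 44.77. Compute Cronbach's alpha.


alpha = (k/(k-1)) * (1 - sum(si^2)/s_total^2)
= (14/13) * (1 - 23.96/44.77)
alpha = 0.5006

0.5006


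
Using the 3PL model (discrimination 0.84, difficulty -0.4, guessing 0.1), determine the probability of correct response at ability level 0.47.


logit = 0.84*(0.47 - -0.4) = 0.7308
P* = 1/(1 + exp(-0.7308)) = 0.675
P = 0.1 + (1 - 0.1) * 0.675
P = 0.7075

0.7075
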